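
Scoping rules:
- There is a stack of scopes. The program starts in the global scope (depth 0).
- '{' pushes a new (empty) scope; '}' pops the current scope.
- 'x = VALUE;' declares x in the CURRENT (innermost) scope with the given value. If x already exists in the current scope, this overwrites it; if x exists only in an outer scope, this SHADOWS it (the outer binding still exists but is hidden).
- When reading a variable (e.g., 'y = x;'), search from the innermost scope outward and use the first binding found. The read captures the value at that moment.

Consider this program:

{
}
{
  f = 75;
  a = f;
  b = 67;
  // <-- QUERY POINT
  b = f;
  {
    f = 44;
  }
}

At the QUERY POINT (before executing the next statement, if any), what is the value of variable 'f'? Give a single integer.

Step 1: enter scope (depth=1)
Step 2: exit scope (depth=0)
Step 3: enter scope (depth=1)
Step 4: declare f=75 at depth 1
Step 5: declare a=(read f)=75 at depth 1
Step 6: declare b=67 at depth 1
Visible at query point: a=75 b=67 f=75

Answer: 75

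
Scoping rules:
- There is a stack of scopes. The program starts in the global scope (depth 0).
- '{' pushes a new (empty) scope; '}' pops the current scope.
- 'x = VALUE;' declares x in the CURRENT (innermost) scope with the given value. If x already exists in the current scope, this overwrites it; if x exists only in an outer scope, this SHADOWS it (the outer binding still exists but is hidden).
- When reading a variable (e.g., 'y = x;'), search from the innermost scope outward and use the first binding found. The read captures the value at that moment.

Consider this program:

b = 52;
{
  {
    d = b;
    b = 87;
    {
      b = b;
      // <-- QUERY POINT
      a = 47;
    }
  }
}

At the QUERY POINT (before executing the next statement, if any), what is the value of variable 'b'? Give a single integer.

Step 1: declare b=52 at depth 0
Step 2: enter scope (depth=1)
Step 3: enter scope (depth=2)
Step 4: declare d=(read b)=52 at depth 2
Step 5: declare b=87 at depth 2
Step 6: enter scope (depth=3)
Step 7: declare b=(read b)=87 at depth 3
Visible at query point: b=87 d=52

Answer: 87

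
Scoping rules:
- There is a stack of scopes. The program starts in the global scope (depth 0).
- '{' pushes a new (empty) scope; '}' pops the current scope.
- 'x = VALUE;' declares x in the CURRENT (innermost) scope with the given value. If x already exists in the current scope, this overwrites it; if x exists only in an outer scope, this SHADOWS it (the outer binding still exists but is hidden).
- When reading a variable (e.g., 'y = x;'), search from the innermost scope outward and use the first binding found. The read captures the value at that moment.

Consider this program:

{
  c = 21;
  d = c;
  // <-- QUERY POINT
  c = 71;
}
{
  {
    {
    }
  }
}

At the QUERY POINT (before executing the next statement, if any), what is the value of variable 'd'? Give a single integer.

Step 1: enter scope (depth=1)
Step 2: declare c=21 at depth 1
Step 3: declare d=(read c)=21 at depth 1
Visible at query point: c=21 d=21

Answer: 21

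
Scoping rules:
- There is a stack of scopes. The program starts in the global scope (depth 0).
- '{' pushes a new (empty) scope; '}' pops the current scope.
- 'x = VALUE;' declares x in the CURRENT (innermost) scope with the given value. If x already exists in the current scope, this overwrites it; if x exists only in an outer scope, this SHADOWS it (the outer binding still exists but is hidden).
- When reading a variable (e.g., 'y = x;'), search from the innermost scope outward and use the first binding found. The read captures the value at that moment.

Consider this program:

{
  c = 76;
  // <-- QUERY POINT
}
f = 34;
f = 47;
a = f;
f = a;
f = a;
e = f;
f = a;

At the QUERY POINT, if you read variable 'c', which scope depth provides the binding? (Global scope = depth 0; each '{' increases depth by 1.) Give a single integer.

Step 1: enter scope (depth=1)
Step 2: declare c=76 at depth 1
Visible at query point: c=76

Answer: 1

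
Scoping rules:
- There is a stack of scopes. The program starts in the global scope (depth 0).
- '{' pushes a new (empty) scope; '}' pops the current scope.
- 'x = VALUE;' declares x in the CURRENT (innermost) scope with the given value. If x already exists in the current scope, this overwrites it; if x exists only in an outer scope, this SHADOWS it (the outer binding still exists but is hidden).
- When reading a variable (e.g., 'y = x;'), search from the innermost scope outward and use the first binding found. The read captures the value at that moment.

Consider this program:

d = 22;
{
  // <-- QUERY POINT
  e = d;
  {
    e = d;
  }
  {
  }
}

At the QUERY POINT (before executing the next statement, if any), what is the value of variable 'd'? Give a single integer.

Step 1: declare d=22 at depth 0
Step 2: enter scope (depth=1)
Visible at query point: d=22

Answer: 22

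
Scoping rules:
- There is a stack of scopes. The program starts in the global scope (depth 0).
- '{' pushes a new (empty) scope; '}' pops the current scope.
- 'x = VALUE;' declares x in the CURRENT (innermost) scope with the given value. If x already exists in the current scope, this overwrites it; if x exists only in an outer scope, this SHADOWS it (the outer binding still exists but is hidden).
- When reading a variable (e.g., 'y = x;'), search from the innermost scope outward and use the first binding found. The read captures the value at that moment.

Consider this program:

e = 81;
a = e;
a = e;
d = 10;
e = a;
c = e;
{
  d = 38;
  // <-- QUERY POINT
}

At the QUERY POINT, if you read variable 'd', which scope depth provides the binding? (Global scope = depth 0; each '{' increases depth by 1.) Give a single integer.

Step 1: declare e=81 at depth 0
Step 2: declare a=(read e)=81 at depth 0
Step 3: declare a=(read e)=81 at depth 0
Step 4: declare d=10 at depth 0
Step 5: declare e=(read a)=81 at depth 0
Step 6: declare c=(read e)=81 at depth 0
Step 7: enter scope (depth=1)
Step 8: declare d=38 at depth 1
Visible at query point: a=81 c=81 d=38 e=81

Answer: 1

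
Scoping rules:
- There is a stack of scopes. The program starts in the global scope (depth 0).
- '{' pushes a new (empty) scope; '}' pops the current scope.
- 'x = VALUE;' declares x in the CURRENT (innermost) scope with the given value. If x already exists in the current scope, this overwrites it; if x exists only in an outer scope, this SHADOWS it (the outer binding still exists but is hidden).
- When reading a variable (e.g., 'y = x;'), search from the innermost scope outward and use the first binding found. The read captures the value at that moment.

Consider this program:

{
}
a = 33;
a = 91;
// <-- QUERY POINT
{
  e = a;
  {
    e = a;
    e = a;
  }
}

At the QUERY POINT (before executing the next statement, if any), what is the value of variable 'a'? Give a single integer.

Step 1: enter scope (depth=1)
Step 2: exit scope (depth=0)
Step 3: declare a=33 at depth 0
Step 4: declare a=91 at depth 0
Visible at query point: a=91

Answer: 91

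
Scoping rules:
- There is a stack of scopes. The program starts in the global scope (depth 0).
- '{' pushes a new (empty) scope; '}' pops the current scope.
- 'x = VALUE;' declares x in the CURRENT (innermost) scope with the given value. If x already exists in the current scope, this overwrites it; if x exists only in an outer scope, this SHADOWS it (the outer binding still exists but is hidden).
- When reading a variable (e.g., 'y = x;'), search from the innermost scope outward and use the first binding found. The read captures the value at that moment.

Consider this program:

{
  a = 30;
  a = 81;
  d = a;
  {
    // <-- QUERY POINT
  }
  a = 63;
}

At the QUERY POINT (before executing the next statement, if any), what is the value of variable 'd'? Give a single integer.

Answer: 81

Derivation:
Step 1: enter scope (depth=1)
Step 2: declare a=30 at depth 1
Step 3: declare a=81 at depth 1
Step 4: declare d=(read a)=81 at depth 1
Step 5: enter scope (depth=2)
Visible at query point: a=81 d=81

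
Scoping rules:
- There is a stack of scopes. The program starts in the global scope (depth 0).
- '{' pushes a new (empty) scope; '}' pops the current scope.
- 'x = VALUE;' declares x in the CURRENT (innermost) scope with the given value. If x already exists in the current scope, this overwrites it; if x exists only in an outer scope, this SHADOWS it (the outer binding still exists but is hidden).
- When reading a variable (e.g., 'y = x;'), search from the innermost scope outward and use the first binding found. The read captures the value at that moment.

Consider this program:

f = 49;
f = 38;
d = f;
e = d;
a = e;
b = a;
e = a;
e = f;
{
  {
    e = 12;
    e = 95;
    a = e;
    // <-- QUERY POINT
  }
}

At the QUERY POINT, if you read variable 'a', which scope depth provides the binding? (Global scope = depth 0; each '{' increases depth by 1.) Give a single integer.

Step 1: declare f=49 at depth 0
Step 2: declare f=38 at depth 0
Step 3: declare d=(read f)=38 at depth 0
Step 4: declare e=(read d)=38 at depth 0
Step 5: declare a=(read e)=38 at depth 0
Step 6: declare b=(read a)=38 at depth 0
Step 7: declare e=(read a)=38 at depth 0
Step 8: declare e=(read f)=38 at depth 0
Step 9: enter scope (depth=1)
Step 10: enter scope (depth=2)
Step 11: declare e=12 at depth 2
Step 12: declare e=95 at depth 2
Step 13: declare a=(read e)=95 at depth 2
Visible at query point: a=95 b=38 d=38 e=95 f=38

Answer: 2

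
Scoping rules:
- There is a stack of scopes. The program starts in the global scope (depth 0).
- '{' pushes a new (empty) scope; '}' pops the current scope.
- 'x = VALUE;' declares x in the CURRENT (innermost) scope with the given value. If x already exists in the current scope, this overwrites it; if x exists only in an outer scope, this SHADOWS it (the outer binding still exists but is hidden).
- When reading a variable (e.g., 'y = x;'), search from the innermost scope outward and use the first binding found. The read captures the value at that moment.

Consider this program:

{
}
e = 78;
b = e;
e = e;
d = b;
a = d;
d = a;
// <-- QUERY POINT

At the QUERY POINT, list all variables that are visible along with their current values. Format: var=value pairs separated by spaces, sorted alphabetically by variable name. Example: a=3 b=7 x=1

Answer: a=78 b=78 d=78 e=78

Derivation:
Step 1: enter scope (depth=1)
Step 2: exit scope (depth=0)
Step 3: declare e=78 at depth 0
Step 4: declare b=(read e)=78 at depth 0
Step 5: declare e=(read e)=78 at depth 0
Step 6: declare d=(read b)=78 at depth 0
Step 7: declare a=(read d)=78 at depth 0
Step 8: declare d=(read a)=78 at depth 0
Visible at query point: a=78 b=78 d=78 e=78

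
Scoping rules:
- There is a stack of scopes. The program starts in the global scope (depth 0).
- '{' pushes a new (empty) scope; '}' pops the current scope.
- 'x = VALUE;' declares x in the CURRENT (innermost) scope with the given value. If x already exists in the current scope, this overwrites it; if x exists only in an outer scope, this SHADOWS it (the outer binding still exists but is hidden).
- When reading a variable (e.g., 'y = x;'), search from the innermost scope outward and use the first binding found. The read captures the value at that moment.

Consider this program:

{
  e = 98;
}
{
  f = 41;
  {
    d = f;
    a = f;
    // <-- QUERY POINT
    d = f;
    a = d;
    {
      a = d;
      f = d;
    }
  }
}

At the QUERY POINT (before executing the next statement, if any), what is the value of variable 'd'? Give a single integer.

Answer: 41

Derivation:
Step 1: enter scope (depth=1)
Step 2: declare e=98 at depth 1
Step 3: exit scope (depth=0)
Step 4: enter scope (depth=1)
Step 5: declare f=41 at depth 1
Step 6: enter scope (depth=2)
Step 7: declare d=(read f)=41 at depth 2
Step 8: declare a=(read f)=41 at depth 2
Visible at query point: a=41 d=41 f=41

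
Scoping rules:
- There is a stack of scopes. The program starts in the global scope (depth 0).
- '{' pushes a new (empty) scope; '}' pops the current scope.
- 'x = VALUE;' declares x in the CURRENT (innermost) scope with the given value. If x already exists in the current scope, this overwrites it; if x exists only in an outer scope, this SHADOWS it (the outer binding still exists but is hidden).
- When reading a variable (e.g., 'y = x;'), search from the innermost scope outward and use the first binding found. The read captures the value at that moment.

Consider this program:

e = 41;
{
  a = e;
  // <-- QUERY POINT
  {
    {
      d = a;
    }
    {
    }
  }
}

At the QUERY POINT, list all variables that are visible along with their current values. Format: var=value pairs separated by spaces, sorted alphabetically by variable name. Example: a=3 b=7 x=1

Answer: a=41 e=41

Derivation:
Step 1: declare e=41 at depth 0
Step 2: enter scope (depth=1)
Step 3: declare a=(read e)=41 at depth 1
Visible at query point: a=41 e=41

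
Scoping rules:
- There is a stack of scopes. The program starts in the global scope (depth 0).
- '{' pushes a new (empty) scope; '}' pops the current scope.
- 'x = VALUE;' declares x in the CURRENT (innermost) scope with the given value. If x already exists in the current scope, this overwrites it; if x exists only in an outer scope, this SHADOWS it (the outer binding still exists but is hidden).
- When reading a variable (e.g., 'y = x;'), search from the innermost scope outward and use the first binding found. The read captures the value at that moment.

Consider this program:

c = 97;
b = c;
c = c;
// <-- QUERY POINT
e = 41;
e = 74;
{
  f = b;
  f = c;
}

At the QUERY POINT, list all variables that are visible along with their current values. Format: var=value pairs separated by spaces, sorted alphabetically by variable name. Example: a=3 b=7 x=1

Step 1: declare c=97 at depth 0
Step 2: declare b=(read c)=97 at depth 0
Step 3: declare c=(read c)=97 at depth 0
Visible at query point: b=97 c=97

Answer: b=97 c=97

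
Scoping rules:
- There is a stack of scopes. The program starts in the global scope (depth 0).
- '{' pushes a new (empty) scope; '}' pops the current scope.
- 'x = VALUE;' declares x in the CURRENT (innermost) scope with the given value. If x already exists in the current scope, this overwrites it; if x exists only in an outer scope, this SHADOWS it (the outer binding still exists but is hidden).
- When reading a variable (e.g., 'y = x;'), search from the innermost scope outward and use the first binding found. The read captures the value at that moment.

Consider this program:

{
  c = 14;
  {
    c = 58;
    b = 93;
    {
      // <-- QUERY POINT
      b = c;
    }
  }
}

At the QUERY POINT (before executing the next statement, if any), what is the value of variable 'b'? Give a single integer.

Step 1: enter scope (depth=1)
Step 2: declare c=14 at depth 1
Step 3: enter scope (depth=2)
Step 4: declare c=58 at depth 2
Step 5: declare b=93 at depth 2
Step 6: enter scope (depth=3)
Visible at query point: b=93 c=58

Answer: 93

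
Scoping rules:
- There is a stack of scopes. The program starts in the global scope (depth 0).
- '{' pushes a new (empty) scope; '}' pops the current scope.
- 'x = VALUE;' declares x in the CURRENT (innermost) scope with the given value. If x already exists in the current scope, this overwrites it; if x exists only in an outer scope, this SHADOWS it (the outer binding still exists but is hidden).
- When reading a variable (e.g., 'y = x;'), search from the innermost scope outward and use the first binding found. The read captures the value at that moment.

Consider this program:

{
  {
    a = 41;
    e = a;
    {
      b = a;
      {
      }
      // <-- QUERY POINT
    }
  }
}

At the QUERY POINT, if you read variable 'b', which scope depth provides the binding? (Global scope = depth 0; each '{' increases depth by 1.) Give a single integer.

Step 1: enter scope (depth=1)
Step 2: enter scope (depth=2)
Step 3: declare a=41 at depth 2
Step 4: declare e=(read a)=41 at depth 2
Step 5: enter scope (depth=3)
Step 6: declare b=(read a)=41 at depth 3
Step 7: enter scope (depth=4)
Step 8: exit scope (depth=3)
Visible at query point: a=41 b=41 e=41

Answer: 3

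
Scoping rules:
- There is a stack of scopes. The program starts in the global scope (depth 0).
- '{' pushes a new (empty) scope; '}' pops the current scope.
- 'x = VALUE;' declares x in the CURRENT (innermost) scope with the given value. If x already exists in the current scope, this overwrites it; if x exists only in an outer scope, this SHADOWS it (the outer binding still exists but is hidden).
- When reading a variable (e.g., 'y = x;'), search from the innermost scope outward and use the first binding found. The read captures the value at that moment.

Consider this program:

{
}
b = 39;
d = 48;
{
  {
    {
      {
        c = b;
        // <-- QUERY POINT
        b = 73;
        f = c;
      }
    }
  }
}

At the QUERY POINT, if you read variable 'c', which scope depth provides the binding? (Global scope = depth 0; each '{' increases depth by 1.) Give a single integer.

Step 1: enter scope (depth=1)
Step 2: exit scope (depth=0)
Step 3: declare b=39 at depth 0
Step 4: declare d=48 at depth 0
Step 5: enter scope (depth=1)
Step 6: enter scope (depth=2)
Step 7: enter scope (depth=3)
Step 8: enter scope (depth=4)
Step 9: declare c=(read b)=39 at depth 4
Visible at query point: b=39 c=39 d=48

Answer: 4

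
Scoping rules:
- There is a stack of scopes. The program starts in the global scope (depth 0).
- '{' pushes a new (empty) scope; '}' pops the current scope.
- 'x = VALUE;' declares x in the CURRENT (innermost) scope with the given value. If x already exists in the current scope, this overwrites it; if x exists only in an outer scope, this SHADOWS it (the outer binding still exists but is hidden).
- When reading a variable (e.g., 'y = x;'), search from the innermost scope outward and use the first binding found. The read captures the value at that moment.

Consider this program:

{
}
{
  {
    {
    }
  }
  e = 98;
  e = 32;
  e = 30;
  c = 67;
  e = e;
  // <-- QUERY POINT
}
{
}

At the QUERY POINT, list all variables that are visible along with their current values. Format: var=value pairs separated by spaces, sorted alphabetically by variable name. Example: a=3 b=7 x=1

Answer: c=67 e=30

Derivation:
Step 1: enter scope (depth=1)
Step 2: exit scope (depth=0)
Step 3: enter scope (depth=1)
Step 4: enter scope (depth=2)
Step 5: enter scope (depth=3)
Step 6: exit scope (depth=2)
Step 7: exit scope (depth=1)
Step 8: declare e=98 at depth 1
Step 9: declare e=32 at depth 1
Step 10: declare e=30 at depth 1
Step 11: declare c=67 at depth 1
Step 12: declare e=(read e)=30 at depth 1
Visible at query point: c=67 e=30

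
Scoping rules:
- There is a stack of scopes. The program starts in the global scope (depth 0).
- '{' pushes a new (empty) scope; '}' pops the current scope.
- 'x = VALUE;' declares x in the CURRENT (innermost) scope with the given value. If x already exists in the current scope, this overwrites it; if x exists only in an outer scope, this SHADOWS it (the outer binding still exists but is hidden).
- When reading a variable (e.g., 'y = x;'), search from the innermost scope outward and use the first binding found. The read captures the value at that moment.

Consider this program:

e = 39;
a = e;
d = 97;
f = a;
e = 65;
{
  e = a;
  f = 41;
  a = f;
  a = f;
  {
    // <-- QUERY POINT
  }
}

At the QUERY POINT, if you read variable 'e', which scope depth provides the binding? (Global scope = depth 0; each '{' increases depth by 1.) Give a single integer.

Step 1: declare e=39 at depth 0
Step 2: declare a=(read e)=39 at depth 0
Step 3: declare d=97 at depth 0
Step 4: declare f=(read a)=39 at depth 0
Step 5: declare e=65 at depth 0
Step 6: enter scope (depth=1)
Step 7: declare e=(read a)=39 at depth 1
Step 8: declare f=41 at depth 1
Step 9: declare a=(read f)=41 at depth 1
Step 10: declare a=(read f)=41 at depth 1
Step 11: enter scope (depth=2)
Visible at query point: a=41 d=97 e=39 f=41

Answer: 1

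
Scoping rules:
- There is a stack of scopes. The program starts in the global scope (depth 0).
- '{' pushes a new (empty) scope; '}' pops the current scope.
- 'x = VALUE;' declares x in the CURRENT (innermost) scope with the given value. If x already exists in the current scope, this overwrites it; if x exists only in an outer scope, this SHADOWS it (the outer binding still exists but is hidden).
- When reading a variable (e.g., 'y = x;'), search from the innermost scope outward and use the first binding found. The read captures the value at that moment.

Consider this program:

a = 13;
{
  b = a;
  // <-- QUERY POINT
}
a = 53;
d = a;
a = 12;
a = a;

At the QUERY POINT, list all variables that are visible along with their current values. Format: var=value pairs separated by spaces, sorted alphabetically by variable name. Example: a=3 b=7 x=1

Answer: a=13 b=13

Derivation:
Step 1: declare a=13 at depth 0
Step 2: enter scope (depth=1)
Step 3: declare b=(read a)=13 at depth 1
Visible at query point: a=13 b=13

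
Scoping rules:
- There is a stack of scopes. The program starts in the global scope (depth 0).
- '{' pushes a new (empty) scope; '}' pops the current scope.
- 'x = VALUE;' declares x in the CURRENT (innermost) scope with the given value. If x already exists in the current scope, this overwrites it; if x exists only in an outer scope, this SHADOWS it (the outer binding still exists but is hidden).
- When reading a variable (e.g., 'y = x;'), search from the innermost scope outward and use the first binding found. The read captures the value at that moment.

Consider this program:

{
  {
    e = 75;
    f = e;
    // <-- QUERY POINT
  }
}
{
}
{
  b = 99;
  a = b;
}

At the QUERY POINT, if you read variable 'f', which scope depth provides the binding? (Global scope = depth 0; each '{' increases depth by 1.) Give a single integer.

Step 1: enter scope (depth=1)
Step 2: enter scope (depth=2)
Step 3: declare e=75 at depth 2
Step 4: declare f=(read e)=75 at depth 2
Visible at query point: e=75 f=75

Answer: 2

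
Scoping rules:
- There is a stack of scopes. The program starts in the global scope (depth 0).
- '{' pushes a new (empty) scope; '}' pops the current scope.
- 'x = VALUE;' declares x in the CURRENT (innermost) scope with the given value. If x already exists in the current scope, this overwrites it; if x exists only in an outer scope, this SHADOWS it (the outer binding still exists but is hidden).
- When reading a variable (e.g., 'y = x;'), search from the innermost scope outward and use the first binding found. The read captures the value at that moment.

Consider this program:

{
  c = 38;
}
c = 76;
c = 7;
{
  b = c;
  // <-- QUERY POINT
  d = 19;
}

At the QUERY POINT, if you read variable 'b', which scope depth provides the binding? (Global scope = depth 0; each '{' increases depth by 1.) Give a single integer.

Step 1: enter scope (depth=1)
Step 2: declare c=38 at depth 1
Step 3: exit scope (depth=0)
Step 4: declare c=76 at depth 0
Step 5: declare c=7 at depth 0
Step 6: enter scope (depth=1)
Step 7: declare b=(read c)=7 at depth 1
Visible at query point: b=7 c=7

Answer: 1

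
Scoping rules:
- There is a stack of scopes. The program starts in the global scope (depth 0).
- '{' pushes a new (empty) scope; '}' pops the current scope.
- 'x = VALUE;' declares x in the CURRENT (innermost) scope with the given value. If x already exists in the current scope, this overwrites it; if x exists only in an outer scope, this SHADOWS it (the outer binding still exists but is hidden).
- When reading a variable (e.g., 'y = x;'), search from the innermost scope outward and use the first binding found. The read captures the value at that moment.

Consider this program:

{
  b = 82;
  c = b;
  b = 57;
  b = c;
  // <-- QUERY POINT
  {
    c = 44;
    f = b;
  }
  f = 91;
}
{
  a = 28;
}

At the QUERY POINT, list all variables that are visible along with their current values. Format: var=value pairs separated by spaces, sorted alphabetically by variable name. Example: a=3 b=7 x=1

Step 1: enter scope (depth=1)
Step 2: declare b=82 at depth 1
Step 3: declare c=(read b)=82 at depth 1
Step 4: declare b=57 at depth 1
Step 5: declare b=(read c)=82 at depth 1
Visible at query point: b=82 c=82

Answer: b=82 c=82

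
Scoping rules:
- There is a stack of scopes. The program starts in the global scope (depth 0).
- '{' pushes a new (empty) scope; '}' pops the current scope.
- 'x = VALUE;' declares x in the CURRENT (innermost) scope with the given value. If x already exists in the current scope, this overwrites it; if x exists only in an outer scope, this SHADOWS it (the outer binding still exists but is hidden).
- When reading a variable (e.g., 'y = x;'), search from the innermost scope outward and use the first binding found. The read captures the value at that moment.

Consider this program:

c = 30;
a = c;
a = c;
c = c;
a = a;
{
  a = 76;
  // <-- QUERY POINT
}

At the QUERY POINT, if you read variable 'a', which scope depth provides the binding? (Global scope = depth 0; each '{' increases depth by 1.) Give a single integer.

Step 1: declare c=30 at depth 0
Step 2: declare a=(read c)=30 at depth 0
Step 3: declare a=(read c)=30 at depth 0
Step 4: declare c=(read c)=30 at depth 0
Step 5: declare a=(read a)=30 at depth 0
Step 6: enter scope (depth=1)
Step 7: declare a=76 at depth 1
Visible at query point: a=76 c=30

Answer: 1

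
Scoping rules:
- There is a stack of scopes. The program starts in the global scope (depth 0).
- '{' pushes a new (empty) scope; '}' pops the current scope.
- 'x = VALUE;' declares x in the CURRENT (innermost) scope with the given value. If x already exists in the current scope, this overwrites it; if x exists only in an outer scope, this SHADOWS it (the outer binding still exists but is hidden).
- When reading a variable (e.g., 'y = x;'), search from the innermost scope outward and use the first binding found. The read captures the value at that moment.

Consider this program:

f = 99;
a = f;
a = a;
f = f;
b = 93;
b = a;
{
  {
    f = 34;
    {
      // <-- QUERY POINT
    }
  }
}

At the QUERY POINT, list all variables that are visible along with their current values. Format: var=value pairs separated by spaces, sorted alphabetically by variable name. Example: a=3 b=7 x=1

Answer: a=99 b=99 f=34

Derivation:
Step 1: declare f=99 at depth 0
Step 2: declare a=(read f)=99 at depth 0
Step 3: declare a=(read a)=99 at depth 0
Step 4: declare f=(read f)=99 at depth 0
Step 5: declare b=93 at depth 0
Step 6: declare b=(read a)=99 at depth 0
Step 7: enter scope (depth=1)
Step 8: enter scope (depth=2)
Step 9: declare f=34 at depth 2
Step 10: enter scope (depth=3)
Visible at query point: a=99 b=99 f=34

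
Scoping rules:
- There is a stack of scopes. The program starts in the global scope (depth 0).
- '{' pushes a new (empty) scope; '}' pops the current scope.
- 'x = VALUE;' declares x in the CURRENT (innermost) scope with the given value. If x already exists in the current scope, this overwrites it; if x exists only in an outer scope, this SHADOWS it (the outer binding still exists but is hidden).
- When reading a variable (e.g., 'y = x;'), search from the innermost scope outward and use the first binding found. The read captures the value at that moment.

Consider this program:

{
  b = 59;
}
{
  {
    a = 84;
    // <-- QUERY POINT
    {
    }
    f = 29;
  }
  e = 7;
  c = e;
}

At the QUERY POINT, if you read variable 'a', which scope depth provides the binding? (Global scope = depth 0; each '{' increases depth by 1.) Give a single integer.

Answer: 2

Derivation:
Step 1: enter scope (depth=1)
Step 2: declare b=59 at depth 1
Step 3: exit scope (depth=0)
Step 4: enter scope (depth=1)
Step 5: enter scope (depth=2)
Step 6: declare a=84 at depth 2
Visible at query point: a=84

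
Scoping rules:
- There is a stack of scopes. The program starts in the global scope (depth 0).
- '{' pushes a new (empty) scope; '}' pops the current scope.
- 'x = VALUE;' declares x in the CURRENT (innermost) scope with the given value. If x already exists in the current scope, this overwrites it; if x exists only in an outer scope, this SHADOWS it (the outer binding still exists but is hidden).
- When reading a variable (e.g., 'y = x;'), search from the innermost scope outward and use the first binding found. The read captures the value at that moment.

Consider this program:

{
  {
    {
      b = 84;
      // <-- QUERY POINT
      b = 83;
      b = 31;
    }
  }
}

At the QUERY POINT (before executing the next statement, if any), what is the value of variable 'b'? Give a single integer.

Answer: 84

Derivation:
Step 1: enter scope (depth=1)
Step 2: enter scope (depth=2)
Step 3: enter scope (depth=3)
Step 4: declare b=84 at depth 3
Visible at query point: b=84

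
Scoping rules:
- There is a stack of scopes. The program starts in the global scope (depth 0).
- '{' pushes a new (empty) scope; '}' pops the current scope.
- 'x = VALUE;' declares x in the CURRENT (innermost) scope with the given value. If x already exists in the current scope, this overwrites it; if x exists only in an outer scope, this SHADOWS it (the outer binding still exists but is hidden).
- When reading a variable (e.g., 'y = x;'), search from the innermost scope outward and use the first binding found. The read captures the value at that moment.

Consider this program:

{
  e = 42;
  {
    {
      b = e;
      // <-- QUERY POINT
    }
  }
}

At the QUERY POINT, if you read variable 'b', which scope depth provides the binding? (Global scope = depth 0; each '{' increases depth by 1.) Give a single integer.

Answer: 3

Derivation:
Step 1: enter scope (depth=1)
Step 2: declare e=42 at depth 1
Step 3: enter scope (depth=2)
Step 4: enter scope (depth=3)
Step 5: declare b=(read e)=42 at depth 3
Visible at query point: b=42 e=42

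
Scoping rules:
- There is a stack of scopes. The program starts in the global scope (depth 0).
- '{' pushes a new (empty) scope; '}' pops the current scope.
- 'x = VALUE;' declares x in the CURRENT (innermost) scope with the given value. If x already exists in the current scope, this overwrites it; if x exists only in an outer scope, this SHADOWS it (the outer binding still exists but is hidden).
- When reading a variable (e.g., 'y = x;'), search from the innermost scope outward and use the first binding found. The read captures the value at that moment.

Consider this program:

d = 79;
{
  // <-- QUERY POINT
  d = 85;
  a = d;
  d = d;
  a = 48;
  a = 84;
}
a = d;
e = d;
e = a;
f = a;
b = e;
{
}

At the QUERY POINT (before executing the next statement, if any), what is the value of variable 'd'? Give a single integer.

Answer: 79

Derivation:
Step 1: declare d=79 at depth 0
Step 2: enter scope (depth=1)
Visible at query point: d=79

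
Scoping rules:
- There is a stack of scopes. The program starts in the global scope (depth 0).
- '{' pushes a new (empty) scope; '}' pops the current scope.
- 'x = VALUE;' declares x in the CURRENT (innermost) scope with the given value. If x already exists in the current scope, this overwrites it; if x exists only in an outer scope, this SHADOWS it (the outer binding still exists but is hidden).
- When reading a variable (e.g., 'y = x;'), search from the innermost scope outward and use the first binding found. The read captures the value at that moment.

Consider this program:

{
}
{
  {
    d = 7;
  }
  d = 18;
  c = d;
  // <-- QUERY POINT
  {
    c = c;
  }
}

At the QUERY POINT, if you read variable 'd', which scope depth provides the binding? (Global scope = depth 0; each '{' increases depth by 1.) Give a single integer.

Answer: 1

Derivation:
Step 1: enter scope (depth=1)
Step 2: exit scope (depth=0)
Step 3: enter scope (depth=1)
Step 4: enter scope (depth=2)
Step 5: declare d=7 at depth 2
Step 6: exit scope (depth=1)
Step 7: declare d=18 at depth 1
Step 8: declare c=(read d)=18 at depth 1
Visible at query point: c=18 d=18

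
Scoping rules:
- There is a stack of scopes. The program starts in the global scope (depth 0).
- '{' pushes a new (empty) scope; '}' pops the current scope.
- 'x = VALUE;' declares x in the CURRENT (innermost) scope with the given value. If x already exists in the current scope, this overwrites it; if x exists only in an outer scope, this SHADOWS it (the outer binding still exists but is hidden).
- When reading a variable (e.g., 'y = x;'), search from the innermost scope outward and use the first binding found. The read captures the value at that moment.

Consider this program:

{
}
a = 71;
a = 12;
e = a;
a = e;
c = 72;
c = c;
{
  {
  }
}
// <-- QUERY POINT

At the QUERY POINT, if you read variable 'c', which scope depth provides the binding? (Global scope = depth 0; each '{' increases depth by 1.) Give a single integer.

Answer: 0

Derivation:
Step 1: enter scope (depth=1)
Step 2: exit scope (depth=0)
Step 3: declare a=71 at depth 0
Step 4: declare a=12 at depth 0
Step 5: declare e=(read a)=12 at depth 0
Step 6: declare a=(read e)=12 at depth 0
Step 7: declare c=72 at depth 0
Step 8: declare c=(read c)=72 at depth 0
Step 9: enter scope (depth=1)
Step 10: enter scope (depth=2)
Step 11: exit scope (depth=1)
Step 12: exit scope (depth=0)
Visible at query point: a=12 c=72 e=12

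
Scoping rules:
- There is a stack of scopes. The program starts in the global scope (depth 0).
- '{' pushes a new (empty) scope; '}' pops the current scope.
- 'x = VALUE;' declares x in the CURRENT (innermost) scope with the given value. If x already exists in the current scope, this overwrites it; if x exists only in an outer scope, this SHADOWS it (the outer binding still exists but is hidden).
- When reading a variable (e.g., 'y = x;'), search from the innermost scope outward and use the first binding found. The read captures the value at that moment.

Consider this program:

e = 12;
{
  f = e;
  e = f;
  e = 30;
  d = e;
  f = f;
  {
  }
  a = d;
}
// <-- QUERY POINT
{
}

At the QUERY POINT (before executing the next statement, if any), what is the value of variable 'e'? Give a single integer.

Answer: 12

Derivation:
Step 1: declare e=12 at depth 0
Step 2: enter scope (depth=1)
Step 3: declare f=(read e)=12 at depth 1
Step 4: declare e=(read f)=12 at depth 1
Step 5: declare e=30 at depth 1
Step 6: declare d=(read e)=30 at depth 1
Step 7: declare f=(read f)=12 at depth 1
Step 8: enter scope (depth=2)
Step 9: exit scope (depth=1)
Step 10: declare a=(read d)=30 at depth 1
Step 11: exit scope (depth=0)
Visible at query point: e=12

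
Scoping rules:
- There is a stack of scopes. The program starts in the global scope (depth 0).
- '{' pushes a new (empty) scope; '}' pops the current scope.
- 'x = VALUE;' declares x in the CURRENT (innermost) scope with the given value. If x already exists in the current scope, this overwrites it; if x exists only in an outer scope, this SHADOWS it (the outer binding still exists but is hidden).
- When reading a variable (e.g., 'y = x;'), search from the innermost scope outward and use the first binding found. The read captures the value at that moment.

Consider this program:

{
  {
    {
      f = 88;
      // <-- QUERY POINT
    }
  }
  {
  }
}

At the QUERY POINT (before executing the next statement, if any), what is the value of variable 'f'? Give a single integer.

Answer: 88

Derivation:
Step 1: enter scope (depth=1)
Step 2: enter scope (depth=2)
Step 3: enter scope (depth=3)
Step 4: declare f=88 at depth 3
Visible at query point: f=88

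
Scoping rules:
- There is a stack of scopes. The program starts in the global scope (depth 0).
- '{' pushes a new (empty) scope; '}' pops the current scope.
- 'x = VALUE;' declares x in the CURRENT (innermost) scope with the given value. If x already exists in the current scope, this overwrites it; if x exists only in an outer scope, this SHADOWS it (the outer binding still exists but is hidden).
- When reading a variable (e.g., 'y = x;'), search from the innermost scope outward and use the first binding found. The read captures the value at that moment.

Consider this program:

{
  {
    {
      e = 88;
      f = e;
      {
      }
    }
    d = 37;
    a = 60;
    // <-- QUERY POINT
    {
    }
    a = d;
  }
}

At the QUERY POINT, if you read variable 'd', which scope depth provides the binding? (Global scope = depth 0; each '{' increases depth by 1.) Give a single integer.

Step 1: enter scope (depth=1)
Step 2: enter scope (depth=2)
Step 3: enter scope (depth=3)
Step 4: declare e=88 at depth 3
Step 5: declare f=(read e)=88 at depth 3
Step 6: enter scope (depth=4)
Step 7: exit scope (depth=3)
Step 8: exit scope (depth=2)
Step 9: declare d=37 at depth 2
Step 10: declare a=60 at depth 2
Visible at query point: a=60 d=37

Answer: 2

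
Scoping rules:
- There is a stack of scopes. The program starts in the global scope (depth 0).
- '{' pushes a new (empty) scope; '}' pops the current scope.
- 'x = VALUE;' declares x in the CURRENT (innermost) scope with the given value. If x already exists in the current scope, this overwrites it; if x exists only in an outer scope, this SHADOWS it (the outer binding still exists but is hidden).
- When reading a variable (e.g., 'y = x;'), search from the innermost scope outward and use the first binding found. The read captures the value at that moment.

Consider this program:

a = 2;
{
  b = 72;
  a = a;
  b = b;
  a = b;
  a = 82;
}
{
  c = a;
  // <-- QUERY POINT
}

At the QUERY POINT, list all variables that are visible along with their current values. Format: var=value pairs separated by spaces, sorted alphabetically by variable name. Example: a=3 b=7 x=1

Answer: a=2 c=2

Derivation:
Step 1: declare a=2 at depth 0
Step 2: enter scope (depth=1)
Step 3: declare b=72 at depth 1
Step 4: declare a=(read a)=2 at depth 1
Step 5: declare b=(read b)=72 at depth 1
Step 6: declare a=(read b)=72 at depth 1
Step 7: declare a=82 at depth 1
Step 8: exit scope (depth=0)
Step 9: enter scope (depth=1)
Step 10: declare c=(read a)=2 at depth 1
Visible at query point: a=2 c=2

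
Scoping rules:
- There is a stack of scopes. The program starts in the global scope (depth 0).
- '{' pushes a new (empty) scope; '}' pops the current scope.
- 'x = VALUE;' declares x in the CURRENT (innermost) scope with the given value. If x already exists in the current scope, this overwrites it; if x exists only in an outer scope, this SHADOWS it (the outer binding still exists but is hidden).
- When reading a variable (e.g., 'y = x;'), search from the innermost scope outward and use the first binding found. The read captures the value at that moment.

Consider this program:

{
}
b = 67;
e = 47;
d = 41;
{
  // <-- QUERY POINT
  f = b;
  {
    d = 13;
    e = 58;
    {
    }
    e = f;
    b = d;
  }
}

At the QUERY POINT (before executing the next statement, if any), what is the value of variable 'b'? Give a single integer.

Answer: 67

Derivation:
Step 1: enter scope (depth=1)
Step 2: exit scope (depth=0)
Step 3: declare b=67 at depth 0
Step 4: declare e=47 at depth 0
Step 5: declare d=41 at depth 0
Step 6: enter scope (depth=1)
Visible at query point: b=67 d=41 e=47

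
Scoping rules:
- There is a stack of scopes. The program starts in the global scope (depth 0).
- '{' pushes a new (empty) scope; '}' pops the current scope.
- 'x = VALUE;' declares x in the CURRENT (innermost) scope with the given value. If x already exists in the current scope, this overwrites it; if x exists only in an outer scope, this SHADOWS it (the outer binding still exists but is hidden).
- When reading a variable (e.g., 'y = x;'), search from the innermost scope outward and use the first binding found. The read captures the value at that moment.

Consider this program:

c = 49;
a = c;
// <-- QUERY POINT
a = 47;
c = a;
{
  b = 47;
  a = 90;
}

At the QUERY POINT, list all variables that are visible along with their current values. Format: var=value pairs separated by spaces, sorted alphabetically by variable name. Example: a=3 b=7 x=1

Step 1: declare c=49 at depth 0
Step 2: declare a=(read c)=49 at depth 0
Visible at query point: a=49 c=49

Answer: a=49 c=49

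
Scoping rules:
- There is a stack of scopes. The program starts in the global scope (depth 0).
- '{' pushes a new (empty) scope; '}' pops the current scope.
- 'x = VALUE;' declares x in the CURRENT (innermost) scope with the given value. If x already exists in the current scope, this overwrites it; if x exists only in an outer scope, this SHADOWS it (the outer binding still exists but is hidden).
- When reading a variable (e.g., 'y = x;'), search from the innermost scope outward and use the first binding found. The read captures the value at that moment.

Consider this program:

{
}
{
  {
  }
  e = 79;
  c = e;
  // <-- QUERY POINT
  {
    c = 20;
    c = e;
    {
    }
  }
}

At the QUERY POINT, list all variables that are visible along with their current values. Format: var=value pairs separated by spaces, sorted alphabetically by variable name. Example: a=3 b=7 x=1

Answer: c=79 e=79

Derivation:
Step 1: enter scope (depth=1)
Step 2: exit scope (depth=0)
Step 3: enter scope (depth=1)
Step 4: enter scope (depth=2)
Step 5: exit scope (depth=1)
Step 6: declare e=79 at depth 1
Step 7: declare c=(read e)=79 at depth 1
Visible at query point: c=79 e=79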